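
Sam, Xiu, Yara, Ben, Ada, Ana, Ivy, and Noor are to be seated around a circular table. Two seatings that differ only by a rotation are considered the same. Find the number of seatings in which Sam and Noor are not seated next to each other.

Without the restriction there are (7)! = 5040 seatings.
Seatings with Sam beside Noor: treat them as a block with 2 internal orders, giving 2 × (6)! = 1440.
Subtracting, 5040 − 1440 = 3600.

3600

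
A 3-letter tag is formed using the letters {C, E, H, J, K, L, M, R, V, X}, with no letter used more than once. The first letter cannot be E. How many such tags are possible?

The first letter has 10−1 = 9 choices (anything except E).
The remaining 2 letters are filled from the other 9 symbols without repetition: 9 × 8 = 72.
Total: 9 × 72 = 648.

648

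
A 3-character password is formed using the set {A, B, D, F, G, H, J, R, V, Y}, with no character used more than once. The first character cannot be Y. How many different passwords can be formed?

The first character has 10−1 = 9 choices (anything except Y).
The remaining 2 characters are filled from the other 9 symbols without repetition: 9 × 8 = 72.
Total: 9 × 72 = 648.

648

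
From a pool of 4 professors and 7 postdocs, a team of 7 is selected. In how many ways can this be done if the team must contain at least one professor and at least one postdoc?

329

With no constraint there are C(11,7) = 330 possible selections.
Subtract selections that omit an entire group: no professors → C(7,7) = 1; no postdocs → C(4,7) = 0.
Both groups omitted at once is impossible, so 330 − 1 = 329.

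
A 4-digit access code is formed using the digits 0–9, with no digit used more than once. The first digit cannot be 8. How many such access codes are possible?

4536

The first digit has 10−1 = 9 choices (anything except 8).
The remaining 3 digits are filled from the other 9 symbols without repetition: 9 × 8 × 7 = 504.
Total: 9 × 504 = 4536.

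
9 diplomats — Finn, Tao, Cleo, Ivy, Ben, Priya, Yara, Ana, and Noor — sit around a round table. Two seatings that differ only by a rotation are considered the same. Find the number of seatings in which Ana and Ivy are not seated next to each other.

30240

All circular seatings of 9 people number (8)! = 40320.
Those with Ana next to Ivy: fuse the pair into one unit and seat 8 units around a circle — 2·(7)! = 10080.
Subtracting, 40320 − 10080 = 30240.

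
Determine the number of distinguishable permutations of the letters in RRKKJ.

30

RRKKJ has 5 letters with K appearing twice and R appearing twice.
The number of distinct arrangements is 5!/(2!·2!) = 120/4 = 30.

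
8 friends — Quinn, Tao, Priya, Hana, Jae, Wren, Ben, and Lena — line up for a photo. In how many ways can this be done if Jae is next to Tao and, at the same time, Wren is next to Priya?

Treat {Jae,Tao} as one block (2 orders) and {Wren,Priya} as another (2 orders).
That leaves 6 units to arrange: 2 × 2 × 6! = 4 × 720 = 2880.

2880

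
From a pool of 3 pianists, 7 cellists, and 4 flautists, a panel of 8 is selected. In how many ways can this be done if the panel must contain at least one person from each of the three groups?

Unrestricted: C(14,8) = 3003 ways to pick any 8 of the 14.
Subtract selections that omit an entire group: no pianists → C(11,8) = 165; no cellists → C(7,8) = 0; no flautists → C(10,8) = 45.
Add back selections omitting two groups (i.e. drawn from a single group): C(3,8) + C(7,8) + C(4,8) = 0.
By inclusion–exclusion: 3003 − 210 + 0 = 2793.

2793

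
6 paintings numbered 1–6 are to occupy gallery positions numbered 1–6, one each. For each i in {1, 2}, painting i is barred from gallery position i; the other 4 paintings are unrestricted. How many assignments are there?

504

Let Aᵢ (for i ∈ {1, 2}) be the placements that put painting i in its forbidden gallery position. Any j of these fix j positions, leaving (6−j)! ways to fill the rest, and there are C(2,j) ways to pick which j.
By inclusion–exclusion, the number of valid placements is Σ_{j=0}^{2} (−1)^j C(2,j)·(6−j)!.
Computing: 720 − 240 + 24 = 504.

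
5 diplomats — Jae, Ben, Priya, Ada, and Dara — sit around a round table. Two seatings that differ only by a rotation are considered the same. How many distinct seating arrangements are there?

24

Around a circle, 5 distinct people have 5!/5 = (4)! = 24 rotationally distinct seatings.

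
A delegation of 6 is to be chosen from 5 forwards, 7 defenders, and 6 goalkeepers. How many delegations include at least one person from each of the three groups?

Total 6-person selections from all 18: C(18,6) = 18564.
Subtract selections that omit an entire group: no forwards → C(13,6) = 1716; no defenders → C(11,6) = 462; no goalkeepers → C(12,6) = 924.
Add back selections omitting two groups (i.e. drawn from a single group): C(5,6) + C(7,6) + C(6,6) = 8.
By inclusion–exclusion: 18564 − 3102 + 8 = 15470.

15470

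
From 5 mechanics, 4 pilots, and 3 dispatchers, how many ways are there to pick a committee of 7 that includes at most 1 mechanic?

36

Split by how many mechanics are chosen (0 through 1).
Sum: C(5,0)·C(7,7) + C(5,1)·C(7,6) = 1 + 35 = 36.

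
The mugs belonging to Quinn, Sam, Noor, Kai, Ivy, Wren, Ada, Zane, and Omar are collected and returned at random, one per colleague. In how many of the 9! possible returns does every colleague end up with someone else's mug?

Let Aᵢ be the assignments in which colleague i gets their own mug. We want the size of the complement of A₁∪…∪A_9.
By inclusion–exclusion this is Σ_{j=0}^{9} (−1)^j C(9,j)·(9−j)!.
Computing: 362880 − 362880 + 181440 − 60480 + 15120 − 3024 + 504 − 72 + 9 − 1 = 133496.

133496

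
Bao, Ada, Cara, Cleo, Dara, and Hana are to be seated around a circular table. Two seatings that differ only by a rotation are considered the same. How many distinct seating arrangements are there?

Fix one person's seat to break rotational symmetry; the remaining 5 people can be arranged in (5)! = 120 ways.

120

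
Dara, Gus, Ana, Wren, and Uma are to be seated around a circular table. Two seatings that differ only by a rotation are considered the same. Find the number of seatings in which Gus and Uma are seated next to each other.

12

Glue Gus and Uma into a block (2 internal orders). Seating 4 units around a circle gives (3)! arrangements.
So 2 × (3)! = 2 × 6 = 12.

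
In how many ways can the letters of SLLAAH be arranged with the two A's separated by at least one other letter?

Total arrangements of SLLAAH: 6!/(2!·2!) = 180.
Arrangements with the A's together: treat AA as one letter, giving (5)!/(2!) = 60.
Subtracting, 180 − 60 = 120 arrangements keep the A's apart.

120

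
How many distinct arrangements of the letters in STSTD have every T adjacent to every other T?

12

Treat the 2 copies of T as a single block. The multiset to arrange is then {TT, D, S, S}, 4 items in all.
That gives (4)!/(2!) = 12 arrangements.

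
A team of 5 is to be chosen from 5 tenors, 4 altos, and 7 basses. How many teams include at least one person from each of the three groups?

Total 5-person selections from all 16: C(16,5) = 4368.
Selections missing a whole group: no tenors → C(11,5) = 462; no altos → C(12,5) = 792; no basses → C(9,5) = 126.
Add back selections omitting two groups (i.e. drawn from a single group): C(5,5) + C(4,5) + C(7,5) = 22.
By inclusion–exclusion: 4368 − 1380 + 22 = 3010.

3010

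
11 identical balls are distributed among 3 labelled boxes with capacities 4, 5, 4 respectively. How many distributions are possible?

6

Without the upper bounds there are C(13,2) = 78 ways to split 11 among 3 boxes.
Subtract solutions that violate a single cap (substitute x_i' = x_i − (cap_i+1)): x_1 ≥ 5 gives C(8,2) = 28; x_2 ≥ 6 gives C(7,2) = 21; x_3 ≥ 5 gives C(8,2) = 28. Together 77.
Add back pairs where two caps are both exceeded: 1 + 3 + 1 = 5.
By inclusion–exclusion the count is 78 − 77 + 5 = 6.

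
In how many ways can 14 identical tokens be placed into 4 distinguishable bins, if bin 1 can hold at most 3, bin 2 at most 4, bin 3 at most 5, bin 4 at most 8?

Ignoring the caps, the number of non-negative solutions to x_1+…+x_4 = 14 is C(17,3) = 680.
Subtract solutions that violate a single cap (substitute x_i' = x_i − (cap_i+1)): x_1 ≥ 4 gives C(13,3) = 286; x_2 ≥ 5 gives C(12,3) = 220; x_3 ≥ 6 gives C(11,3) = 165; x_4 ≥ 9 gives C(8,3) = 56. Together 727.
Add back pairs where two caps are both exceeded: 56 + 35 + 4 + 20 + 1 + 0 = 116.
By inclusion–exclusion the count is 680 − 727 + 116 = 69.

69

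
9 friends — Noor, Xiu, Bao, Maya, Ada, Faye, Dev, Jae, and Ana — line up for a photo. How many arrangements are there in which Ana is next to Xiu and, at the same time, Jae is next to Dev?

Treat {Ana,Xiu} as one block (2 orders) and {Jae,Dev} as another (2 orders).
That leaves 7 units to arrange: 2 × 2 × 7! = 4 × 5040 = 20160.

20160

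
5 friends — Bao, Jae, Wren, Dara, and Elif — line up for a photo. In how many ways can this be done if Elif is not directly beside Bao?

72

There are 5! = 120 arrangements in all. If Elif and Bao are adjacent, merging them into one block gives 2·(4)! = 48 arrangements.
So 120 − 48 = 72 arrangements keep them apart.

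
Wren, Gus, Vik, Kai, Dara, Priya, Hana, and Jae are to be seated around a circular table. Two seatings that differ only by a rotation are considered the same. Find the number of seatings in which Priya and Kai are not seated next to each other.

Without the restriction there are (7)! = 5040 seatings.
Those with Priya next to Kai: fuse the pair into one unit and seat 7 units around a circle — 2·(6)! = 1440.
Subtracting, 5040 − 1440 = 3600.

3600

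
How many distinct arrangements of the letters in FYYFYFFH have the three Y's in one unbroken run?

Treat the 3 copies of Y as a single block. The multiset to arrange is then {YYY, F, F, F, F, H}, 6 items in all.
That gives (6)!/(4!) = 30 arrangements.

30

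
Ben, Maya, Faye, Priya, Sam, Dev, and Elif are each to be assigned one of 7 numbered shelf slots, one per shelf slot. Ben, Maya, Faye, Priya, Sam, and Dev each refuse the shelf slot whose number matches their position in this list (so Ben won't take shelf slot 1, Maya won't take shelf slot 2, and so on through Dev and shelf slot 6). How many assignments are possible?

2119

Let Aᵢ (for 1 ≤ i ≤ 6) be the placements that put person i in their forbidden shelf slot. Any j of these fix j positions, leaving (7−j)! ways to fill the rest, and there are C(6,j) ways to pick which j.
By inclusion–exclusion, the number of valid placements is Σ_{j=0}^{6} (−1)^j C(6,j)·(7−j)!.
Computing: 5040 − 4320 + 1800 − 480 + 90 − 12 + 1 = 2119.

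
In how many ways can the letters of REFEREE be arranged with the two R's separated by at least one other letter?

There are 7!/(4!·2!) = 105 arrangements of REFEREE in total.
If the two R's are adjacent, glue them into one block, leaving 6 items to arrange: (6)!/(4!) = 30 ways.
Hence 105 − 30 = 75.

75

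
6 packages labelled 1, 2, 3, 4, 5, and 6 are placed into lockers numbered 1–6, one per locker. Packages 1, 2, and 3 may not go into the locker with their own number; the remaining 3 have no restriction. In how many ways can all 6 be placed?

426

Let Aᵢ (for i ∈ {1, 2, 3}) be the placements that put package i in its forbidden locker. Any j of these fix j positions, leaving (6−j)! ways to fill the rest, and there are C(3,j) ways to pick which j.
By inclusion–exclusion, the number of valid placements is Σ_{j=0}^{3} (−1)^j C(3,j)·(6−j)!.
Computing: 720 − 360 + 72 − 6 = 426.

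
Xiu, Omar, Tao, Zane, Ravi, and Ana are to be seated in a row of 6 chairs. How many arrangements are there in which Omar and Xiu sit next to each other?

Treat {Omar, Xiu} as a single unit. There are 5 units to order, and the pair itself can be ordered 2 ways.
So the count is 2·(5)! = 240.

240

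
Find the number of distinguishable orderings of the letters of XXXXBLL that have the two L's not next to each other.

Total arrangements of XXXXBLL: 7!/(4!·2!) = 105.
If the two L's are adjacent, glue them into one block, leaving 6 items to arrange: (6)!/(4!) = 30 ways.
Subtracting, 105 − 30 = 75 arrangements keep the L's apart.

75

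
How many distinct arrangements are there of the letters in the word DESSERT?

1260

Letter multiplicities in DESSERT: D×1, E×2, R×1, S×2, T×1.
So there are 7! / (2!·2!) = 1260 distinguishable arrangements.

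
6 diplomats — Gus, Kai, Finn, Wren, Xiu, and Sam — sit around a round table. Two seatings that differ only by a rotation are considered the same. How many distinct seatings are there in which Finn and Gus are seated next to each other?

48

Glue Finn and Gus into a block (2 internal orders). Seating 5 units around a circle gives (4)! arrangements.
So 2 × (4)! = 2 × 24 = 48.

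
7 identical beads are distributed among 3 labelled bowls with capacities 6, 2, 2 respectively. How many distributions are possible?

Without the upper bounds there are C(9,2) = 36 ways to split 7 among 3 bowls.
Subtract solutions that violate a single cap (substitute x_i' = x_i − (cap_i+1)): x_1 ≥ 7 gives C(2,2) = 1; x_2 ≥ 3 gives C(6,2) = 15; x_3 ≥ 3 gives C(6,2) = 15. Together 31.
Add back pairs where two caps are both exceeded: 0 + 0 + 3 = 3.
By inclusion–exclusion the count is 36 − 31 + 3 = 8.

8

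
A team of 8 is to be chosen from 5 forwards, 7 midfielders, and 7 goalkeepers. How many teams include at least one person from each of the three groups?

Total 8-person selections from all 19: C(19,8) = 75582.
Selections missing a whole group: no forwards → C(14,8) = 3003; no midfielders → C(12,8) = 495; no goalkeepers → C(12,8) = 495.
Add back selections omitting two groups (i.e. drawn from a single group): C(5,8) + C(7,8) + C(7,8) = 0.
By inclusion–exclusion: 75582 − 3993 + 0 = 71589.

71589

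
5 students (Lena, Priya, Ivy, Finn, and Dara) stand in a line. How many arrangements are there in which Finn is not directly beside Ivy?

There are 5! = 120 arrangements in all. If Finn and Ivy are adjacent, merging them into one block gives 2·(4)! = 48 arrangements.
So 120 − 48 = 72 arrangements keep them apart.

72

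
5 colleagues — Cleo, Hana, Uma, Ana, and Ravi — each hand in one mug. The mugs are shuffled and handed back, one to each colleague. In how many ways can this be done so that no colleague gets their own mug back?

This is the derangement count D_5: permutations of 5 items with no fixed point.
By inclusion–exclusion this is Σ_{j=0}^{5} (−1)^j C(5,j)·(5−j)!.
Computing: 120 − 120 + 60 − 20 + 5 − 1 = 44.

44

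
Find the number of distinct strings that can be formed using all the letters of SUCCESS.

420

SUCCESS has 7 letters with C appearing twice and S appearing 3 times.
The number of distinct arrangements is 7!/(3!·2!) = 5040/12 = 420.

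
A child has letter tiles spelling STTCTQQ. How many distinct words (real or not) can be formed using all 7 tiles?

420

Letter multiplicities in STTCTQQ: C×1, Q×2, S×1, T×3.
The number of distinct arrangements is 7!/(3!·2!) = 5040/12 = 420.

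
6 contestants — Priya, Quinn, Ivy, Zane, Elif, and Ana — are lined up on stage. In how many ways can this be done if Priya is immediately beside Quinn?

240

Glue Priya and Quinn into one block (2 internal orders), leaving 5 units to arrange in a row.
So the count is 2·(5)! = 240.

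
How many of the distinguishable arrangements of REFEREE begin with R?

30

With the first slot taken by R, it remains to arrange the other 6 letters (EFEREE).
Those 6 letters have E appearing 4 times, giving (6)!/(4!) = 30.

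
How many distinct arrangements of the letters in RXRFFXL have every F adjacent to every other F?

Treat the 2 copies of F as a single block. The multiset to arrange is then {FF, L, R, R, X, X}, 6 items in all.
That gives (6)!/(2!·2!) = 180 arrangements.

180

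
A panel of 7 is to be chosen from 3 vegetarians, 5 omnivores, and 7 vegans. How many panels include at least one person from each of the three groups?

5516

Total 7-person selections from all 15: C(15,7) = 6435.
Subtract selections that omit an entire group: no vegetarians → C(12,7) = 792; no omnivores → C(10,7) = 120; no vegans → C(8,7) = 8.
Add back selections omitting two groups (i.e. drawn from a single group): C(3,7) + C(5,7) + C(7,7) = 1.
By inclusion–exclusion: 6435 − 920 + 1 = 5516.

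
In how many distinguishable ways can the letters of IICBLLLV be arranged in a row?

The 8 letters of IICBLLLV have repeats: I appearing twice and L appearing 3 times.
So there are 8! / (3!·2!) = 3360 distinguishable arrangements.

3360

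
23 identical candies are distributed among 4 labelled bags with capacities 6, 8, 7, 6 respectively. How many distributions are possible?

Ignoring the caps, the number of non-negative solutions to x_1+…+x_4 = 23 is C(26,3) = 2600.
Subtract solutions that violate a single cap (substitute x_i' = x_i − (cap_i+1)): x_1 ≥ 7 gives C(19,3) = 969; x_2 ≥ 9 gives C(17,3) = 680; x_3 ≥ 8 gives C(18,3) = 816; x_4 ≥ 7 gives C(19,3) = 969. Together 3434.
Add back pairs where two caps are both exceeded: 120 + 165 + 220 + 84 + 120 + 165 = 874.
Subtract triples: 0 + 1 + 4 + 0 = 5.
By inclusion–exclusion the count is 2600 − 3434 + 874 − 5 = 35.

35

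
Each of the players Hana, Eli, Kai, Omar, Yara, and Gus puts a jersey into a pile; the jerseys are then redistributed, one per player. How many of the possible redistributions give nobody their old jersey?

265

Count assignments avoiding every fixed point. For any j of the 6 players fixed to their old jersey, the other 6−j can be arranged in (6−j)! ways.
By inclusion–exclusion this is Σ_{j=0}^{6} (−1)^j C(6,j)·(6−j)!.
Computing: 720 − 720 + 360 − 120 + 30 − 6 + 1 = 265.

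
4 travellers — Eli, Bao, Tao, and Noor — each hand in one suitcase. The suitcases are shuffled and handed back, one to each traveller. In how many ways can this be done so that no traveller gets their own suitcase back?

9

Let Aᵢ be the assignments in which traveller i gets their own suitcase. We want the size of the complement of A₁∪…∪A_4.
By inclusion–exclusion this is Σ_{j=0}^{4} (−1)^j C(4,j)·(4−j)!.
Computing: 24 − 24 + 12 − 4 + 1 = 9.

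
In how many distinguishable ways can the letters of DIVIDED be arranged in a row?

Letter multiplicities in DIVIDED: D×3, E×1, I×2, V×1.
So there are 7! / (3!·2!) = 420 distinguishable arrangements.

420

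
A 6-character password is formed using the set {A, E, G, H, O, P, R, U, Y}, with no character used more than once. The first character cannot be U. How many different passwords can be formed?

The first character has 9−1 = 8 choices (anything except U).
The remaining 5 characters are filled from the other 8 symbols without repetition: 8 × 7 × 6 × 5 × 4 = 6720.
Total: 8 × 6720 = 53760.

53760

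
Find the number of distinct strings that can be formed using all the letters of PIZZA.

Letter multiplicities in PIZZA: A×1, I×1, P×1, Z×2.
Dividing 5! = 120 by 2! = 2 for the repeated letters gives 60.

60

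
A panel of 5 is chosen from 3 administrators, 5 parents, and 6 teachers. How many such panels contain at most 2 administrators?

Split by how many administrators are chosen (0 through 2).
Sum: C(3,0)·C(11,5) + C(3,1)·C(11,4) + C(3,2)·C(11,3) = 462 + 990 + 495 = 1947.

1947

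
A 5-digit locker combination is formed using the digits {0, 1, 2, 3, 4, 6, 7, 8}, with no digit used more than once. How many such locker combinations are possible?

This is a permutation of 5 out of 8: P(8,5) = 8!/3!.
That product is 8 × 7 × 6 × 5 × 4 = 6720.

6720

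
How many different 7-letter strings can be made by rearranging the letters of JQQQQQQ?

Letter multiplicities in JQQQQQQ: J×1, Q×6.
So there are 7! / (6!) = 7 distinguishable arrangements.

7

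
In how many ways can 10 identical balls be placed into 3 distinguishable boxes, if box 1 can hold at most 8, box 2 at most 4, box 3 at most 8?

Without the upper bounds there are C(12,2) = 66 ways to split 10 among 3 boxes.
Subtract solutions that violate a single cap (substitute x_i' = x_i − (cap_i+1)): x_1 ≥ 9 gives C(3,2) = 3; x_2 ≥ 5 gives C(7,2) = 21; x_3 ≥ 9 gives C(3,2) = 3. Together 27.
No two caps can be exceeded simultaneously, so the pair terms are all 0.
By inclusion–exclusion the count is 66 − 27 + 0 = 39.

39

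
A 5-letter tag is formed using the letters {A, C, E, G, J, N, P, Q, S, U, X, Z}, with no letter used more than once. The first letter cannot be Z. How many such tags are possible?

87120

The first letter has 12−1 = 11 choices (anything except Z).
The remaining 4 letters are filled from the other 11 symbols without repetition: 11 × 10 × 9 × 8 = 7920.
Total: 11 × 7920 = 87120.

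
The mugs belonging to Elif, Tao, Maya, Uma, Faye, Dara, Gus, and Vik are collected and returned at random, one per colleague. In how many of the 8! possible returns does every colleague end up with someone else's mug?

Let Aᵢ be the assignments in which colleague i gets their own mug. We want the size of the complement of A₁∪…∪A_8.
By inclusion–exclusion this is Σ_{j=0}^{8} (−1)^j C(8,j)·(8−j)!.
Computing: 40320 − 40320 + 20160 − 6720 + 1680 − 336 + 56 − 8 + 1 = 14833.

14833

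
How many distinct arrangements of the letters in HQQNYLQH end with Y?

420

With the last slot taken by Y, it remains to arrange the other 7 letters (HQQNLQH).
Those 7 letters have H appearing twice and Q appearing 3 times, giving (7)!/(3!·2!) = 420.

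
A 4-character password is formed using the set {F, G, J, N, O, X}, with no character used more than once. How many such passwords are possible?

Choose and order 4 of the 6 symbols: the first character has 6 options, the next 5, then 4, 3.
6 × 5 × 4 × 3 = 360.

360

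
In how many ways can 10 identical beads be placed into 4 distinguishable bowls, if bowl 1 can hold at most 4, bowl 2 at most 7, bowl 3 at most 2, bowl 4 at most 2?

35

Without the upper bounds there are C(13,3) = 286 ways to split 10 among 4 bowls.
Subtract solutions that violate a single cap (substitute x_i' = x_i − (cap_i+1)): x_1 ≥ 5 gives C(8,3) = 56; x_2 ≥ 8 gives C(5,3) = 10; x_3 ≥ 3 gives C(10,3) = 120; x_4 ≥ 3 gives C(10,3) = 120. Together 306.
Add back pairs where two caps are both exceeded: 0 + 10 + 10 + 0 + 0 + 35 = 55.
By inclusion–exclusion the count is 286 − 306 + 55 = 35.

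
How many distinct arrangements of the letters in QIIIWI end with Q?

With the last slot taken by Q, it remains to arrange the other 5 letters (IIIWI).
Those 5 letters have I appearing 4 times, giving (5)!/(4!) = 5.

5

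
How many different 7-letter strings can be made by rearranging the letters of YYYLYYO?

42

Letter multiplicities in YYYLYYO: L×1, O×1, Y×5.
So there are 7! / (5!) = 42 distinguishable arrangements.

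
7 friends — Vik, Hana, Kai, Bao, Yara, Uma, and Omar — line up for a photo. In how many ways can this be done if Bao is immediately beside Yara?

Place the 5 others and the Bao-Yara pair as 6 objects in a line; the pair has 2 internal arrangements.
So the count is 2·(6)! = 1440.

1440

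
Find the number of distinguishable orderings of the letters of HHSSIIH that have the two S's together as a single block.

Treat the 2 copies of S as a single block. The multiset to arrange is then {SS, H, H, H, I, I}, 6 items in all.
That gives (6)!/(3!·2!) = 60 arrangements.

60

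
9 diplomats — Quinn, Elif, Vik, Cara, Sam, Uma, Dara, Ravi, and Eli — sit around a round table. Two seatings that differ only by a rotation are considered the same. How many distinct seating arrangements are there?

40320

Around a circle, 9 distinct people have 9!/9 = (8)! = 40320 rotationally distinct seatings.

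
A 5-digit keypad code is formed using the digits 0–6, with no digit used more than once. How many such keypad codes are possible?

With no repetition, fill the 5 digits in order: 7 choices, then 6, down to 3.
7 × 6 × 5 × 4 × 3 = 2520.

2520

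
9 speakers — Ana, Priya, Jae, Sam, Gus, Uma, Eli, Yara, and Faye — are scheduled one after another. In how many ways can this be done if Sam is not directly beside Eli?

282240

Of the 9! = 362880 arrangements, those with Sam and Eli adjacent number 2 × 8! = 80640 (treat the pair as a block with 2 internal orders).
Complementary counting: 362880 − 80640 = 282240.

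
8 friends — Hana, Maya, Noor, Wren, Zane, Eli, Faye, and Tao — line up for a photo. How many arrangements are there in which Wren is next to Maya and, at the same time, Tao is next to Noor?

2880

Treat {Wren,Maya} as one block (2 orders) and {Tao,Noor} as another (2 orders).
That leaves 6 units to arrange: 2 × 2 × 6! = 4 × 720 = 2880.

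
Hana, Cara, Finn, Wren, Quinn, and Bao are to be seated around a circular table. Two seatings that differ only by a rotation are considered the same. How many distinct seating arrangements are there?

120

Fix one person's seat to break rotational symmetry; the remaining 5 people can be arranged in (5)! = 120 ways.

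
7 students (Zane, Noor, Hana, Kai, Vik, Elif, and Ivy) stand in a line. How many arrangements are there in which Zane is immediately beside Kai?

Glue Zane and Kai into one block (2 internal orders), leaving 6 units to arrange in a row.
So the count is 2·(6)! = 1440.

1440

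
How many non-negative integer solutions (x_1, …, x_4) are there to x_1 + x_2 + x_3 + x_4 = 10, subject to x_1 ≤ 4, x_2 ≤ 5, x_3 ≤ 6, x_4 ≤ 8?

Ignoring the caps, the number of non-negative solutions to x_1+…+x_4 = 10 is C(13,3) = 286.
Subtract solutions that violate a single cap (substitute x_i' = x_i − (cap_i+1)): x_1 ≥ 5 gives C(8,3) = 56; x_2 ≥ 6 gives C(7,3) = 35; x_3 ≥ 7 gives C(6,3) = 20; x_4 ≥ 9 gives C(4,3) = 4. Together 115.
No two caps can be exceeded simultaneously, so the pair terms are all 0.
By inclusion–exclusion the count is 286 − 115 + 0 = 171.

171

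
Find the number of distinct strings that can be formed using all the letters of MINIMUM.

Letter multiplicities in MINIMUM: I×2, M×3, N×1, U×1.
Dividing 7! = 5040 by 3!·2! = 12 for the repeated letters gives 420.

420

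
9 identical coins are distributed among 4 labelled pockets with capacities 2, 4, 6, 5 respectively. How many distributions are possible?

Without the upper bounds there are C(12,3) = 220 ways to split 9 among 4 pockets.
Subtract solutions that violate a single cap (substitute x_i' = x_i − (cap_i+1)): x_1 ≥ 3 gives C(9,3) = 84; x_2 ≥ 5 gives C(7,3) = 35; x_3 ≥ 7 gives C(5,3) = 10; x_4 ≥ 6 gives C(6,3) = 20. Together 149.
Add back pairs where two caps are both exceeded: 4 + 0 + 1 + 0 + 0 + 0 = 5.
By inclusion–exclusion the count is 220 − 149 + 5 = 76.

76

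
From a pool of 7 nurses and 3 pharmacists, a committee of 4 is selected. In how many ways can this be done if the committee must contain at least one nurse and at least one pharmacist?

Total 4-person selections from all 10: C(10,4) = 210.
Selections missing a whole group: no nurses → C(3,4) = 0; no pharmacists → C(7,4) = 35.
Both groups omitted at once is impossible, so 210 − 35 = 175.

175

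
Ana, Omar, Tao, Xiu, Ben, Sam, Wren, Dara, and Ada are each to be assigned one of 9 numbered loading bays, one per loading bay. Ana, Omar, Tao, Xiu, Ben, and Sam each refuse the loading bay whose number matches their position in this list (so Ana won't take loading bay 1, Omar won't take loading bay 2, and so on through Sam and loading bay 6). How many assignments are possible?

Let Aᵢ (for 1 ≤ i ≤ 6) be the placements that put person i in their forbidden loading bay. Any j of these fix j positions, leaving (9−j)! ways to fill the rest, and there are C(6,j) ways to pick which j.
By inclusion–exclusion, the number of valid placements is Σ_{j=0}^{6} (−1)^j C(6,j)·(9−j)!.
Computing: 362880 − 241920 + 75600 − 14400 + 1800 − 144 + 6 = 183822.

183822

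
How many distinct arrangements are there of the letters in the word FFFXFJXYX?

Letter multiplicities in FFFXFJXYX: F×4, J×1, X×3, Y×1.
The number of distinct arrangements is 9!/(4!·3!) = 362880/144 = 2520.

2520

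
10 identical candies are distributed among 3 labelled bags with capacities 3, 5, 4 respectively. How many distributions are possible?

Without the upper bounds there are C(12,2) = 66 ways to split 10 among 3 bags.
Subtract solutions that violate a single cap (substitute x_i' = x_i − (cap_i+1)): x_1 ≥ 4 gives C(8,2) = 28; x_2 ≥ 6 gives C(6,2) = 15; x_3 ≥ 5 gives C(7,2) = 21. Together 64.
Add back pairs where two caps are both exceeded: 1 + 3 + 0 = 4.
By inclusion–exclusion the count is 66 − 64 + 4 = 6.

6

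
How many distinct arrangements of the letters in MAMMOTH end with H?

120

Fix H in the last position and arrange the remaining 6 letters.
Those 6 letters have M appearing 3 times, giving (6)!/(3!) = 120.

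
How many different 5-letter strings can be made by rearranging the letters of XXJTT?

30

Letter multiplicities in XXJTT: J×1, T×2, X×2.
The number of distinct arrangements is 5!/(2!·2!) = 120/4 = 30.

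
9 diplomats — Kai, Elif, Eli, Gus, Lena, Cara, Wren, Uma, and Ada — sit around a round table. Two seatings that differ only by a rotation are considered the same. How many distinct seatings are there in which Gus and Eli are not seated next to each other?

30240

Without the restriction there are (8)! = 40320 seatings.
Seatings with Gus beside Eli: treat them as a block with 2 internal orders, giving 2 × (7)! = 10080.
Subtracting, 40320 − 10080 = 30240.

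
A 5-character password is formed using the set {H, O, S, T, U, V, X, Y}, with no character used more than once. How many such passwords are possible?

With no repetition, fill the 5 characters in order: 8 choices, then 7, down to 4.
That product is 8 × 7 × 6 × 5 × 4 = 6720.

6720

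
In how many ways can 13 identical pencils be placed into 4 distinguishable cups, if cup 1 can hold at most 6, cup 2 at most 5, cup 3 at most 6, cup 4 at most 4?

127

Ignoring the caps, the number of non-negative solutions to x_1+…+x_4 = 13 is C(16,3) = 560.
Subtract solutions that violate a single cap (substitute x_i' = x_i − (cap_i+1)): x_1 ≥ 7 gives C(9,3) = 84; x_2 ≥ 6 gives C(10,3) = 120; x_3 ≥ 7 gives C(9,3) = 84; x_4 ≥ 5 gives C(11,3) = 165. Together 453.
Add back pairs where two caps are both exceeded: 1 + 0 + 4 + 1 + 10 + 4 = 20.
By inclusion–exclusion the count is 560 − 453 + 20 = 127.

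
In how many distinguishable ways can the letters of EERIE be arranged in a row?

Letter multiplicities in EERIE: E×3, I×1, R×1.
The number of distinct arrangements is 5!/(3!) = 120/6 = 20.

20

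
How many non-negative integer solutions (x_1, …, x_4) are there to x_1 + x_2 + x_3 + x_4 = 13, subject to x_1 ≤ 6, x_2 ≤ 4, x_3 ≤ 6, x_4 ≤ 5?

Without the upper bounds there are C(16,3) = 560 ways to split 13 among 4 variables.
Subtract solutions that violate a single cap (substitute x_i' = x_i − (cap_i+1)): x_1 ≥ 7 gives C(9,3) = 84; x_2 ≥ 5 gives C(11,3) = 165; x_3 ≥ 7 gives C(9,3) = 84; x_4 ≥ 6 gives C(10,3) = 120. Together 453.
Add back pairs where two caps are both exceeded: 4 + 0 + 1 + 4 + 10 + 1 = 20.
By inclusion–exclusion the count is 560 − 453 + 20 = 127.

127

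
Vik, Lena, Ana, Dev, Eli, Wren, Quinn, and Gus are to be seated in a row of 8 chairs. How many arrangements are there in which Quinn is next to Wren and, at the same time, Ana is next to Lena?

Treat {Quinn,Wren} as one block (2 orders) and {Ana,Lena} as another (2 orders).
That leaves 6 units to arrange: 2 × 2 × 6! = 4 × 720 = 2880.

2880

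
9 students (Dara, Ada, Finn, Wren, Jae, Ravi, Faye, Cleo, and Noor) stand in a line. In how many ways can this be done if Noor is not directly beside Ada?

282240

There are 9! = 362880 arrangements in all. If Noor and Ada are adjacent, merging them into one block gives 2·(8)! = 80640 arrangements.
Complementary counting: 362880 − 80640 = 282240.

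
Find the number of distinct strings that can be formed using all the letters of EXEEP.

Letter multiplicities in EXEEP: E×3, P×1, X×1.
So there are 5! / (3!) = 20 distinguishable arrangements.

20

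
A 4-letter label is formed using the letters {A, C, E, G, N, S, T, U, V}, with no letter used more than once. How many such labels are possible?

3024

With no repetition, fill the 4 letters in order: 9 choices, then 8, down to 6.
That product is 9 × 8 × 7 × 6 = 3024.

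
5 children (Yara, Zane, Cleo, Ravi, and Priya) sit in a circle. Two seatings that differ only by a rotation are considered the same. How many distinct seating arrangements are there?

Seat Yara anywhere (absorbing the rotational symmetry), then permute the other 4: (4)! = 24.

24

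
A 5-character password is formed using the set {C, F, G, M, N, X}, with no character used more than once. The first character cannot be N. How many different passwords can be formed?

The first character has 6−1 = 5 choices (anything except N).
The remaining 4 characters are filled from the other 5 symbols without repetition: 5 × 4 × 3 × 2 = 120.
Total: 5 × 120 = 600.

600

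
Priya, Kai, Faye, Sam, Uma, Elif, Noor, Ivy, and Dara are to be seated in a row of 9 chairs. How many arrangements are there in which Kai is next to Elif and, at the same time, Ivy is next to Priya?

20160

Treat {Kai,Elif} as one block (2 orders) and {Ivy,Priya} as another (2 orders).
That leaves 7 units to arrange: 2 × 2 × 7! = 4 × 5040 = 20160.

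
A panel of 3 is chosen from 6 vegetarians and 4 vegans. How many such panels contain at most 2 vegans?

Split by how many vegans are chosen (0 through 2).
Sum: C(4,0)·C(6,3) + C(4,1)·C(6,2) + C(4,2)·C(6,1) = 20 + 60 + 36 = 116.

116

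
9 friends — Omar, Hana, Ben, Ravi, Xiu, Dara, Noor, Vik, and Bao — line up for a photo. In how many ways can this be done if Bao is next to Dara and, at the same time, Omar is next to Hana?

20160

Treat {Bao,Dara} as one block (2 orders) and {Omar,Hana} as another (2 orders).
That leaves 7 units to arrange: 2 × 2 × 7! = 4 × 5040 = 20160.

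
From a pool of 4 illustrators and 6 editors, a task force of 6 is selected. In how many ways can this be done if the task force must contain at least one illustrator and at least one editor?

209

Total 6-person selections from all 10: C(10,6) = 210.
Selections missing a whole group: no illustrators → C(6,6) = 1; no editors → C(4,6) = 0.
Both groups omitted at once is impossible, so 210 − 1 = 209.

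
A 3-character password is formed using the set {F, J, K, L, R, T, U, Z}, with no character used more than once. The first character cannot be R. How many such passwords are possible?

The first character has 8−1 = 7 choices (anything except R).
The remaining 2 characters are filled from the other 7 symbols without repetition: 7 × 6 = 42.
Total: 7 × 42 = 294.

294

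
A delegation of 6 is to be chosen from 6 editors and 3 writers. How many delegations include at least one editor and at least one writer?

Unrestricted: C(9,6) = 84 ways to pick any 6 of the 9.
Subtract selections that omit an entire group: no editors → C(3,6) = 0; no writers → C(6,6) = 1.
Both groups omitted at once is impossible, so 84 − 1 = 83.

83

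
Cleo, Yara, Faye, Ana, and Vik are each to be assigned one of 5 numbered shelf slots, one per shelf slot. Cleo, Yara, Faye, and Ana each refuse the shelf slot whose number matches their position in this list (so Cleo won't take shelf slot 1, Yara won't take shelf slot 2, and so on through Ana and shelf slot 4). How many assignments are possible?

Let Aᵢ (for 1 ≤ i ≤ 4) be the placements that put person i in their forbidden shelf slot. Any j of these fix j positions, leaving (5−j)! ways to fill the rest, and there are C(4,j) ways to pick which j.
By inclusion–exclusion, the number of valid placements is Σ_{j=0}^{4} (−1)^j C(4,j)·(5−j)!.
Computing: 120 − 96 + 36 − 8 + 1 = 53.

53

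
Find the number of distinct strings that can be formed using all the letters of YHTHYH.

60

Letter multiplicities in YHTHYH: H×3, T×1, Y×2.
The number of distinct arrangements is 6!/(3!·2!) = 720/12 = 60.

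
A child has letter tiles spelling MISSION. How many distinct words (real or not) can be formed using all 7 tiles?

1260

The 7 letters of MISSION have repeats: I appearing twice and S appearing twice.
The number of distinct arrangements is 7!/(2!·2!) = 5040/4 = 1260.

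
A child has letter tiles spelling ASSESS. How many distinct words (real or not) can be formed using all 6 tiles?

30

ASSESS has 6 letters with S appearing 4 times.
The number of distinct arrangements is 6!/(4!) = 720/24 = 30.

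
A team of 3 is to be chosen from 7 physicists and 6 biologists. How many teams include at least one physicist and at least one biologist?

Total 3-person selections from all 13: C(13,3) = 286.
Selections missing a whole group: no physicists → C(6,3) = 20; no biologists → C(7,3) = 35.
Both groups omitted at once is impossible, so 286 − 55 = 231.

231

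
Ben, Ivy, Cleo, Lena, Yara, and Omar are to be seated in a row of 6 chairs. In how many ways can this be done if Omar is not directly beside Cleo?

480

Of the 6! = 720 arrangements, those with Omar and Cleo adjacent number 2 × 5! = 240 (treat the pair as a block with 2 internal orders).
So 720 − 240 = 480 arrangements keep them apart.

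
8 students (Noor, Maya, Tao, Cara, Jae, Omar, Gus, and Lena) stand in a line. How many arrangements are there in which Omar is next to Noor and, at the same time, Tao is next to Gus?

Treat {Omar,Noor} as one block (2 orders) and {Tao,Gus} as another (2 orders).
That leaves 6 units to arrange: 2 × 2 × 6! = 4 × 720 = 2880.

2880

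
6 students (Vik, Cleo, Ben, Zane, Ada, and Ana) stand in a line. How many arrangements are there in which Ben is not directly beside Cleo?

480

Of the 6! = 720 arrangements, those with Ben and Cleo adjacent number 2 × 5! = 240 (treat the pair as a block with 2 internal orders).
Complementary counting: 720 − 240 = 480.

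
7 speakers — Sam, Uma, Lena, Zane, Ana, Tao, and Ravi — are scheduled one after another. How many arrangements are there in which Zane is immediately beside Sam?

1440

Treat {Zane, Sam} as a single unit. There are 6 units to order, and the pair itself can be ordered 2 ways.
That gives 2 × 6! = 2 × 720 = 1440.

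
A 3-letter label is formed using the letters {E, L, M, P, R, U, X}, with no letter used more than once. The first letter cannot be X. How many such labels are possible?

The first letter has 7−1 = 6 choices (anything except X).
The remaining 2 letters are filled from the other 6 symbols without repetition: 6 × 5 = 30.
Total: 6 × 30 = 180.

180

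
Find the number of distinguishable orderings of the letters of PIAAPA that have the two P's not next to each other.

40

There are 6!/(3!·2!) = 60 arrangements of PIAAPA in total.
If the two P's are adjacent, glue them into one block, leaving 5 items to arrange: (5)!/(3!) = 20 ways.
Hence 60 − 20 = 40.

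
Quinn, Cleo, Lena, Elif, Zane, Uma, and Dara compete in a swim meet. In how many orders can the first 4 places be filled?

This is an ordered selection of 4 from 7: P(7,4).
That gives 7 × 6 × 5 × 4 = 840.

840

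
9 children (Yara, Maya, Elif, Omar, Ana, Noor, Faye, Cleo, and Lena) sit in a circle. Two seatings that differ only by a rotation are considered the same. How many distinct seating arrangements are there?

40320

Fix one person's seat to break rotational symmetry; the remaining 8 people can be arranged in (8)! = 40320 ways.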